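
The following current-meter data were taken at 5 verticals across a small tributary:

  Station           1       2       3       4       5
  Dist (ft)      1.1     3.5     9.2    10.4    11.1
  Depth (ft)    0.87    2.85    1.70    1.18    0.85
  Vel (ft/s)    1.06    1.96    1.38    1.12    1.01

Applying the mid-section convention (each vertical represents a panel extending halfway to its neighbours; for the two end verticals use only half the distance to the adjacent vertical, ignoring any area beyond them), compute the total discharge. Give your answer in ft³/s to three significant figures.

w_1 = (3.5 − 1.1)/2 = 1.2 ft; q_1 = 1.06 × 0.87 × 1.2 = 1.107 ft³/s
w_2 = (9.2 − 1.1)/2 = 4.05 ft; q_2 = 1.96 × 2.85 × 4.05 = 22.62 ft³/s
w_3 = (10.4 − 3.5)/2 = 3.45 ft; q_3 = 1.38 × 1.70 × 3.45 = 8.094 ft³/s
w_4 = (11.1 − 9.2)/2 = 0.95 ft; q_4 = 1.12 × 1.18 × 0.95 = 1.256 ft³/s
w_5 = (11.1 − 10.4)/2 = 0.35 ft; q_5 = 1.01 × 0.85 × 0.35 = 0.3005 ft³/s
Q = Σ qᵢ = 33.38 ft³/s

33.4 ft³/s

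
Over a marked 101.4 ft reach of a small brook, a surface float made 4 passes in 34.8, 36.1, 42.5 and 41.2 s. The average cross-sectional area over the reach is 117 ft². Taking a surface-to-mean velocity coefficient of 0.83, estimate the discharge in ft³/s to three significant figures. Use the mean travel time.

255 ft³/s

t̄ = (34.8 + 36.1 + 42.5 + 41.2) / 4 = 38.65 s
v_surface = L / t̄ = 101.4 / 38.65 = 2.624 ft/s
v_mean = 0.83 × 2.624 = 2.178 ft/s
Q = A × v_mean = 117 × 2.178 = 254.8 ft³/s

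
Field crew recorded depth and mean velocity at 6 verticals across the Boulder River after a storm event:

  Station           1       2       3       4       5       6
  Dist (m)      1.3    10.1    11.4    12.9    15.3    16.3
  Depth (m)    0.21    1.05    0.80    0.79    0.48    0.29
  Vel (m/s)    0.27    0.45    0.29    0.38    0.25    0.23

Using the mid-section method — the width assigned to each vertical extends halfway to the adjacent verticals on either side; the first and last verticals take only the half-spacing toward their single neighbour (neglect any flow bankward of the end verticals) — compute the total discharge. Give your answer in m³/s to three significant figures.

3.78 m³/s

w_1 = (10.1 − 1.3)/2 = 4.4 m; q_1 = 0.27 × 0.21 × 4.4 = 0.2495 m³/s
w_2 = (11.4 − 1.3)/2 = 5.05 m; q_2 = 0.45 × 1.05 × 5.05 = 2.386 m³/s
w_3 = (12.9 − 10.1)/2 = 1.4 m; q_3 = 0.29 × 0.80 × 1.4 = 0.3248 m³/s
w_4 = (15.3 − 11.4)/2 = 1.95 m; q_4 = 0.38 × 0.79 × 1.95 = 0.5854 m³/s
w_5 = (16.3 − 12.9)/2 = 1.7 m; q_5 = 0.25 × 0.48 × 1.7 = 0.2040 m³/s
w_6 = (16.3 − 15.3)/2 = 0.5 m; q_6 = 0.23 × 0.29 × 0.5 = 0.03335 m³/s
Q = Σ qᵢ = 3.783 m³/s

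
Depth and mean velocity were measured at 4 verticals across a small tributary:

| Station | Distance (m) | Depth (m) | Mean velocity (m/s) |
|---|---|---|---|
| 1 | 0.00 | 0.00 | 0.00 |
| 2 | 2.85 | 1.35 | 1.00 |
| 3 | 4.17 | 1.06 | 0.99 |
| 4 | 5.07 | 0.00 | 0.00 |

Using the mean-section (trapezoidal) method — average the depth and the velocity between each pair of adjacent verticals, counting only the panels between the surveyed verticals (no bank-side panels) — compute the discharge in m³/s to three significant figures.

2.78 m³/s

Panel 1-2: Δb = 2.85 m, d̄ = (0.00+1.35)/2 = 0.675, v̄ = (0.00+1.00)/2 = 0.5 → q = 2.85×0.675×0.5 = 0.9619 m³/s
Panel 2-3: Δb = 1.32 m, d̄ = (1.35+1.06)/2 = 1.205, v̄ = (1.00+0.99)/2 = 0.995 → q = 1.32×1.205×0.995 = 1.583 m³/s
Panel 3-4: Δb = 0.9 m, d̄ = (1.06+0.00)/2 = 0.53, v̄ = (0.99+0.00)/2 = 0.495 → q = 0.9×0.53×0.495 = 0.2361 m³/s
Q = Σ q = 2.781 m³/s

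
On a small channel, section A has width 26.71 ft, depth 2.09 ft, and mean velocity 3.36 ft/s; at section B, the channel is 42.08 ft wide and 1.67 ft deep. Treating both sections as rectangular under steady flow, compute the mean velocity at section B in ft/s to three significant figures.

2.67 ft/s

Q = A₁V₁ = (26.71×2.09) × 3.36 = 187.6 ft³/s
A₂ = 42.08 × 1.67 = 70.27 ft²
V₂ = Q/A₂ = 187.6/70.27 = 2.669 ft/s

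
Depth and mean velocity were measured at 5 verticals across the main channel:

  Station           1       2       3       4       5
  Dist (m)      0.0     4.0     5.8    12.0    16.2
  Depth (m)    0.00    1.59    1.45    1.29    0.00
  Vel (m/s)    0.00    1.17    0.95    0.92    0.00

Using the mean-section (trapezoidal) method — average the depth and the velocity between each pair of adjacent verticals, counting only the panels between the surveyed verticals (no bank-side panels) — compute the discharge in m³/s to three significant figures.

Panel 1-2: Δb = 4 m, d̄ = (0.00+1.59)/2 = 0.795, v̄ = (0.00+1.17)/2 = 0.585 → q = 4×0.795×0.585 = 1.860 m³/s
Panel 2-3: Δb = 1.8 m, d̄ = (1.59+1.45)/2 = 1.52, v̄ = (1.17+0.95)/2 = 1.06 → q = 1.8×1.52×1.06 = 2.900 m³/s
Panel 3-4: Δb = 6.2 m, d̄ = (1.45+1.29)/2 = 1.37, v̄ = (0.95+0.92)/2 = 0.935 → q = 6.2×1.37×0.935 = 7.942 m³/s
Panel 4-5: Δb = 4.2 m, d̄ = (1.29+0.00)/2 = 0.645, v̄ = (0.92+0.00)/2 = 0.46 → q = 4.2×0.645×0.46 = 1.246 m³/s
Q = Σ q = 13.95 m³/s

13.9 m³/s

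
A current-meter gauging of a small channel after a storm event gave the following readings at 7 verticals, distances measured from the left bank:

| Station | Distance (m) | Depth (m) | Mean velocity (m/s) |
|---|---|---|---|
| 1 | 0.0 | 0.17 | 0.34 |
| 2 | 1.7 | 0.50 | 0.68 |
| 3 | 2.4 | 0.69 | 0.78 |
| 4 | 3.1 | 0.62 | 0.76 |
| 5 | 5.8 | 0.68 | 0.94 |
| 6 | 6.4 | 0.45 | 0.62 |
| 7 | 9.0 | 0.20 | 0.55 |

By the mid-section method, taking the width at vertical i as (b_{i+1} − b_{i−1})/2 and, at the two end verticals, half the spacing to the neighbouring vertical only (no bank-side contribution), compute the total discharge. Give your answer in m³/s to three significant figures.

3.28 m³/s

w_1 = (1.7 − 0.0)/2 = 0.85 m; q_1 = 0.34 × 0.17 × 0.85 = 0.04913 m³/s
w_2 = (2.4 − 0.0)/2 = 1.2 m; q_2 = 0.68 × 0.50 × 1.2 = 0.4080 m³/s
w_3 = (3.1 − 1.7)/2 = 0.7 m; q_3 = 0.78 × 0.69 × 0.7 = 0.3767 m³/s
w_4 = (5.8 − 2.4)/2 = 1.7 m; q_4 = 0.76 × 0.62 × 1.7 = 0.8010 m³/s
w_5 = (6.4 − 3.1)/2 = 1.65 m; q_5 = 0.94 × 0.68 × 1.65 = 1.055 m³/s
w_6 = (9.0 − 5.8)/2 = 1.6 m; q_6 = 0.62 × 0.45 × 1.6 = 0.4464 m³/s
w_7 = (9.0 − 6.4)/2 = 1.3 m; q_7 = 0.55 × 0.20 × 1.3 = 0.1430 m³/s
Q = Σ qᵢ = 3.279 m³/s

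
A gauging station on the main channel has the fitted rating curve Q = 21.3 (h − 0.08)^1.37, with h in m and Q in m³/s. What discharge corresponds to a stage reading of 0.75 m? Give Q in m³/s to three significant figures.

12.3 m³/s

Q = 21.3 × (0.75 − 0.08)^1.37 = 21.3 × 0.67^1.37 = 12.31 m³/s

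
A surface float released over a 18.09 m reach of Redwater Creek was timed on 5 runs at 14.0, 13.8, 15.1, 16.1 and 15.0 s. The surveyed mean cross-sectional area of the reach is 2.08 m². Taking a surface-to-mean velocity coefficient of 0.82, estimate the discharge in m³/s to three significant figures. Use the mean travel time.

2.08 m³/s

t̄ = (14.0 + 13.8 + 15.1 + 16.1 + 15.0) / 5 = 14.8 s
v_surface = L / t̄ = 18.09 / 14.8 = 1.222 m/s
v_mean = 0.82 × 1.222 = 1.002 m/s
Q = A × v_mean = 2.08 × 1.002 = 2.085 m³/s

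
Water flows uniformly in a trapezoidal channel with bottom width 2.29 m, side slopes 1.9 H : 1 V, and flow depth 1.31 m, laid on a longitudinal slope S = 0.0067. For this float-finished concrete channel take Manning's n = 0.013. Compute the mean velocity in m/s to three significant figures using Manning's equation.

5.38 m/s

A = (b + z·y)·y = (2.29 + 1.9×1.31)×1.31 = 6.260 m²
P = b + 2y√(1+z²) = 2.29 + 2×1.31×√(1+1.9²) = 7.915 m
R = A/P = 6.260/7.915 = 0.7909 m
Q = (1/n)·A·R^(2/3)·S^(1/2) = (1/0.013) × 6.260 × 0.7909^(2/3) × 0.0067^(1/2) = 33.71 m³/s
V = Q/A = 33.71/6.260 = 5.385 m/s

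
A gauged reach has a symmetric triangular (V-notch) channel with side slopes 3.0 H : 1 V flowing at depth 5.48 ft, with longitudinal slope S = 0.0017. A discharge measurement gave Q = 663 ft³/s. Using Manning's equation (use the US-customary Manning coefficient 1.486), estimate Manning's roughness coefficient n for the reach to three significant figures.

0.0157

A = z·y² = 3.0×5.48² = 90.09 ft²
P = 2y√(1+z²) = 2×5.48×√(1+3.0²) = 34.66 ft
R = A/P = 90.09/34.66 = 2.599 ft
n = (1.486/Q)·A·R^(2/3)·S^(1/2) = (1.486/663) × 90.09 × 1.891 × 0.04123 = 0.01574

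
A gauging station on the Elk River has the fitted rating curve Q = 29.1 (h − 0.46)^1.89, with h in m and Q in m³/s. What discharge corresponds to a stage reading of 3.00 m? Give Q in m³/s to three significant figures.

169 m³/s

Q = 29.1 × (3.00 − 0.46)^1.89 = 29.1 × 2.54^1.89 = 169.4 m³/s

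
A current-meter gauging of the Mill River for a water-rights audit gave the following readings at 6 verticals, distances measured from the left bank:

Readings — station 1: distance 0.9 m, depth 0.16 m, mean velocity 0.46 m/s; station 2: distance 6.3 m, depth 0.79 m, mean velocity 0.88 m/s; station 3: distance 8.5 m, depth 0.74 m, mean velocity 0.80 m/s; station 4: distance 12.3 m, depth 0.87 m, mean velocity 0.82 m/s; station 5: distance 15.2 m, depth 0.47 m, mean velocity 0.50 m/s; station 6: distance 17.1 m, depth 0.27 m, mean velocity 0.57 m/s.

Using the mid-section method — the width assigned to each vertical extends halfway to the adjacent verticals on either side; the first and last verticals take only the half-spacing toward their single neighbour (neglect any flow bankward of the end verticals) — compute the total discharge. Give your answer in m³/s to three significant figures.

w_1 = (6.3 − 0.9)/2 = 2.7 m; q_1 = 0.46 × 0.16 × 2.7 = 0.1987 m³/s
w_2 = (8.5 − 0.9)/2 = 3.8 m; q_2 = 0.88 × 0.79 × 3.8 = 2.642 m³/s
w_3 = (12.3 − 6.3)/2 = 3 m; q_3 = 0.80 × 0.74 × 3 = 1.776 m³/s
w_4 = (15.2 − 8.5)/2 = 3.35 m; q_4 = 0.82 × 0.87 × 3.35 = 2.390 m³/s
w_5 = (17.1 − 12.3)/2 = 2.4 m; q_5 = 0.50 × 0.47 × 2.4 = 0.5640 m³/s
w_6 = (17.1 − 15.2)/2 = 0.95 m; q_6 = 0.57 × 0.27 × 0.95 = 0.1462 m³/s
Q = Σ qᵢ = 7.717 m³/s

7.72 m³/s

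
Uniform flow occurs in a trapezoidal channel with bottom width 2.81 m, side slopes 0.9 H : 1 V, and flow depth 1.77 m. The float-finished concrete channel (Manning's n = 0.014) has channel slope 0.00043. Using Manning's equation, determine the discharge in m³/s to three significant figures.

11.8 m³/s

A = (b + z·y)·y = (2.81 + 0.9×1.77)×1.77 = 7.793 m²
P = b + 2y√(1+z²) = 2.81 + 2×1.77×√(1+0.9²) = 7.573 m
R = A/P = 7.793/7.573 = 1.029 m
Q = (1/n)·A·R^(2/3)·S^(1/2) = (1/0.014) × 7.793 × 1.029^(2/3) × 0.00043^(1/2) = 11.77 m³/s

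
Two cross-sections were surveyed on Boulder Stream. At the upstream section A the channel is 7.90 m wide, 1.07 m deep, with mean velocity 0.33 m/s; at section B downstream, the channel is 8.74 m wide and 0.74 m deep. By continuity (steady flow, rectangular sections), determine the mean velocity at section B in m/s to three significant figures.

Q = A₁V₁ = (7.90×1.07) × 0.33 = 2.789 m³/s
A₂ = 8.74 × 0.74 = 6.468 m²
V₂ = Q/A₂ = 2.789/6.468 = 0.4313 m/s

0.431 m/s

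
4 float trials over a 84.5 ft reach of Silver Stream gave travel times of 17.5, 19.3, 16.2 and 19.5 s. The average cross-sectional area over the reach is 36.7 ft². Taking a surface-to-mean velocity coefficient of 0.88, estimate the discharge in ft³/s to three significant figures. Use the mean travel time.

t̄ = (17.5 + 19.3 + 16.2 + 19.5) / 4 = 18.125 s
v_surface = L / t̄ = 84.5 / 18.125 = 4.662 ft/s
v_mean = 0.88 × 4.662 = 4.103 ft/s
Q = A × v_mean = 36.7 × 4.103 = 150.6 ft³/s

151 ft³/s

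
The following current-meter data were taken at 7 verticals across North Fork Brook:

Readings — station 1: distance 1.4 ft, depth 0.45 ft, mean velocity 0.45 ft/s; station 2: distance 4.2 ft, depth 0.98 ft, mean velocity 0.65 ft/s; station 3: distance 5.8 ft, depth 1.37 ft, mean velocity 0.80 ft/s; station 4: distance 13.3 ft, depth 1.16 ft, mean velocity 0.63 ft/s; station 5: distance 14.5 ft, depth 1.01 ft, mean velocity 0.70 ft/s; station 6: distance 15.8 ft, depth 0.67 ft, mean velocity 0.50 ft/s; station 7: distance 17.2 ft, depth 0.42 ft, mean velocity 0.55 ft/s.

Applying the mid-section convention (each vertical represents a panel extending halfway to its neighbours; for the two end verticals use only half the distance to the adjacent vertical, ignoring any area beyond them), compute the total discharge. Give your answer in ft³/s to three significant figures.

11.3 ft³/s

w_1 = (4.2 − 1.4)/2 = 1.4 ft; q_1 = 0.45 × 0.45 × 1.4 = 0.2835 ft³/s
w_2 = (5.8 − 1.4)/2 = 2.2 ft; q_2 = 0.65 × 0.98 × 2.2 = 1.401 ft³/s
w_3 = (13.3 − 4.2)/2 = 4.55 ft; q_3 = 0.80 × 1.37 × 4.55 = 4.987 ft³/s
w_4 = (14.5 − 5.8)/2 = 4.35 ft; q_4 = 0.63 × 1.16 × 4.35 = 3.179 ft³/s
w_5 = (15.8 − 13.3)/2 = 1.25 ft; q_5 = 0.70 × 1.01 × 1.25 = 0.8838 ft³/s
w_6 = (17.2 − 14.5)/2 = 1.35 ft; q_6 = 0.50 × 0.67 × 1.35 = 0.4523 ft³/s
w_7 = (17.2 − 15.8)/2 = 0.7 ft; q_7 = 0.55 × 0.42 × 0.7 = 0.1617 ft³/s
Q = Σ qᵢ = 11.35 ft³/s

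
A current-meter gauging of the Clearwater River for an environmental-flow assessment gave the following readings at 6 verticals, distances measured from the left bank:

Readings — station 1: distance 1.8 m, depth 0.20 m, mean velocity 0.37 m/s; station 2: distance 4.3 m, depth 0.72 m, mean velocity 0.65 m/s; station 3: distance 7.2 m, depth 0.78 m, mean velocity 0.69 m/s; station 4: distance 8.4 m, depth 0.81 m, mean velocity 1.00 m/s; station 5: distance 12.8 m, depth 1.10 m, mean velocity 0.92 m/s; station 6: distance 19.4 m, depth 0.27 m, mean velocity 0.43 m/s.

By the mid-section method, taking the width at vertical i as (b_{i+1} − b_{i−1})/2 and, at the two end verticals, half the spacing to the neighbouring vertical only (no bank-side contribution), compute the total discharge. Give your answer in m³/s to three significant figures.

w_1 = (4.3 − 1.8)/2 = 1.25 m; q_1 = 0.37 × 0.20 × 1.25 = 0.09250 m³/s
w_2 = (7.2 − 1.8)/2 = 2.7 m; q_2 = 0.65 × 0.72 × 2.7 = 1.264 m³/s
w_3 = (8.4 − 4.3)/2 = 2.05 m; q_3 = 0.69 × 0.78 × 2.05 = 1.103 m³/s
w_4 = (12.8 − 7.2)/2 = 2.8 m; q_4 = 1.00 × 0.81 × 2.8 = 2.268 m³/s
w_5 = (19.4 − 8.4)/2 = 5.5 m; q_5 = 0.92 × 1.10 × 5.5 = 5.566 m³/s
w_6 = (19.4 − 12.8)/2 = 3.3 m; q_6 = 0.43 × 0.27 × 3.3 = 0.3831 m³/s
Q = Σ qᵢ = 10.68 m³/s

10.7 m³/s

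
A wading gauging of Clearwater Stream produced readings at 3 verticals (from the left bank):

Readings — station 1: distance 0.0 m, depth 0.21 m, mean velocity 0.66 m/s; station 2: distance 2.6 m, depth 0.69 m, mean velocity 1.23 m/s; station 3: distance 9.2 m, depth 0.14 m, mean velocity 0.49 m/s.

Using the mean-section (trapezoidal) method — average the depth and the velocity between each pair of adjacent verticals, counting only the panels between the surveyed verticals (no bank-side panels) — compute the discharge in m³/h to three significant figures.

12500 m³/h

Panel 1-2: Δb = 2.6 m, d̄ = (0.21+0.69)/2 = 0.45, v̄ = (0.66+1.23)/2 = 0.945 → q = 2.6×0.45×0.945 = 1.106 m³/s
Panel 2-3: Δb = 6.6 m, d̄ = (0.69+0.14)/2 = 0.415, v̄ = (1.23+0.49)/2 = 0.86 → q = 6.6×0.415×0.86 = 2.356 m³/s
Q = Σ q = 3.461 m³/s
= 3.461 × 3600 = 12460 m³/h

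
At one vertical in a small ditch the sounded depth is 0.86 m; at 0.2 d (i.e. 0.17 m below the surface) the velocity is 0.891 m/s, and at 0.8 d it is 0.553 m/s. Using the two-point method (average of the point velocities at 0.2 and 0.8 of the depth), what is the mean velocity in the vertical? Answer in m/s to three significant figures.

v̄ = (0.891 + 0.553) / 2 = 0.7220 m/s

0.722 m/s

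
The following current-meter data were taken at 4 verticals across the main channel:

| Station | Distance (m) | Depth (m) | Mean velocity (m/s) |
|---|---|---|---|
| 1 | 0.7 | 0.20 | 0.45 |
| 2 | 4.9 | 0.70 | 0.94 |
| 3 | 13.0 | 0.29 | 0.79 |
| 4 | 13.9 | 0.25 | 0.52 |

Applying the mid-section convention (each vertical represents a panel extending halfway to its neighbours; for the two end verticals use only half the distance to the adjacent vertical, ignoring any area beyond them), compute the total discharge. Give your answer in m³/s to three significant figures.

5.33 m³/s

w_1 = (4.9 − 0.7)/2 = 2.1 m; q_1 = 0.45 × 0.20 × 2.1 = 0.1890 m³/s
w_2 = (13.0 − 0.7)/2 = 6.15 m; q_2 = 0.94 × 0.70 × 6.15 = 4.047 m³/s
w_3 = (13.9 − 4.9)/2 = 4.5 m; q_3 = 0.79 × 0.29 × 4.5 = 1.031 m³/s
w_4 = (13.9 − 13.0)/2 = 0.45 m; q_4 = 0.52 × 0.25 × 0.45 = 0.05850 m³/s
Q = Σ qᵢ = 5.325 m³/s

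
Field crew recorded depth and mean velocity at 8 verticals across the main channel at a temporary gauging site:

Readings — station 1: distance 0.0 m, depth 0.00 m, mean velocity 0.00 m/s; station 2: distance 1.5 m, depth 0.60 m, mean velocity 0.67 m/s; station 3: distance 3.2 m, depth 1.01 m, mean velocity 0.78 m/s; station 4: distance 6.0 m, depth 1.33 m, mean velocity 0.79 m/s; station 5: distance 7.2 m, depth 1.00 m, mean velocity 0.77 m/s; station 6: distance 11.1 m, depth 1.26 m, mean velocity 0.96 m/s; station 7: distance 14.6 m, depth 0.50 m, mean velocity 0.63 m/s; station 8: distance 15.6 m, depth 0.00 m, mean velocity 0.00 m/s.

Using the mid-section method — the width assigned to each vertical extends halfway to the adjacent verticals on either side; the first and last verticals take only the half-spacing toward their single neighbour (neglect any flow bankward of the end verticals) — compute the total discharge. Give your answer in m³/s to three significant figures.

11.7 m³/s

w_2 = (3.2 − 0.0)/2 = 1.6 m; q_2 = 0.67 × 0.60 × 1.6 = 0.6432 m³/s
w_3 = (6.0 − 1.5)/2 = 2.25 m; q_3 = 0.78 × 1.01 × 2.25 = 1.773 m³/s
w_4 = (7.2 − 3.2)/2 = 2 m; q_4 = 0.79 × 1.33 × 2 = 2.101 m³/s
w_5 = (11.1 − 6.0)/2 = 2.55 m; q_5 = 0.77 × 1.00 × 2.55 = 1.964 m³/s
w_6 = (14.6 − 7.2)/2 = 3.7 m; q_6 = 0.96 × 1.26 × 3.7 = 4.476 m³/s
w_7 = (15.6 − 11.1)/2 = 2.25 m; q_7 = 0.63 × 0.50 × 2.25 = 0.7088 m³/s
Stations 1, 8 contribute zero (depth or velocity is 0).
Q = Σ qᵢ = 11.66 m³/s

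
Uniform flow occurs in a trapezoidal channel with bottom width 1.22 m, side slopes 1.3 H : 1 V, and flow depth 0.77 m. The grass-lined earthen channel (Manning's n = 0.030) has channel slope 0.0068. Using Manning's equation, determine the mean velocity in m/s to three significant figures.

A = (b + z·y)·y = (1.22 + 1.3×0.77)×0.77 = 1.710 m²
P = b + 2y√(1+z²) = 1.22 + 2×0.77×√(1+1.3²) = 3.746 m
R = A/P = 1.710/3.746 = 0.4566 m
Q = (1/n)·A·R^(2/3)·S^(1/2) = (1/0.030) × 1.710 × 0.4566^(2/3) × 0.0068^(1/2) = 2.787 m³/s
V = Q/A = 2.787/1.710 = 1.630 m/s

1.63 m/s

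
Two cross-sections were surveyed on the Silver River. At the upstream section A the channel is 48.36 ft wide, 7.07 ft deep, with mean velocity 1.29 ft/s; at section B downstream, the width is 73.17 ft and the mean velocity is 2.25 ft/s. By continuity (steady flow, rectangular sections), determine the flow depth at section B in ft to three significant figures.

2.68 ft

Q = A₁V₁ = (48.36×7.07) × 1.29 = 441.1 ft³/s
d₂ = Q/(b₂ V₂) = 441.1/(73.17×2.25) = 2.679 ft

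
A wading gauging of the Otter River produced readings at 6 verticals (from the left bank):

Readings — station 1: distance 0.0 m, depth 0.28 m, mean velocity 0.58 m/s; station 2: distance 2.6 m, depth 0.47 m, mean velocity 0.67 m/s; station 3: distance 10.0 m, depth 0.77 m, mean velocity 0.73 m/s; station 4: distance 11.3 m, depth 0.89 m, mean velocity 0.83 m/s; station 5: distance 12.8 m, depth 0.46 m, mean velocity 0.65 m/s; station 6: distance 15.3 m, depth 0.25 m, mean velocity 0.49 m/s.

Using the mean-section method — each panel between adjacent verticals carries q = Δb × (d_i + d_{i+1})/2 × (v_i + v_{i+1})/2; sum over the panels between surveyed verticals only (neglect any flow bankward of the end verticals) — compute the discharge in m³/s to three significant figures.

Panel 1-2: Δb = 2.6 m, d̄ = (0.28+0.47)/2 = 0.375, v̄ = (0.58+0.67)/2 = 0.625 → q = 2.6×0.375×0.625 = 0.6094 m³/s
Panel 2-3: Δb = 7.4 m, d̄ = (0.47+0.77)/2 = 0.62, v̄ = (0.67+0.73)/2 = 0.7 → q = 7.4×0.62×0.7 = 3.212 m³/s
Panel 3-4: Δb = 1.3 m, d̄ = (0.77+0.89)/2 = 0.83, v̄ = (0.73+0.83)/2 = 0.78 → q = 1.3×0.83×0.78 = 0.8416 m³/s
Panel 4-5: Δb = 1.5 m, d̄ = (0.89+0.46)/2 = 0.675, v̄ = (0.83+0.65)/2 = 0.74 → q = 1.5×0.675×0.74 = 0.7493 m³/s
Panel 5-6: Δb = 2.5 m, d̄ = (0.46+0.25)/2 = 0.355, v̄ = (0.65+0.49)/2 = 0.57 → q = 2.5×0.355×0.57 = 0.5059 m³/s
Q = Σ q = 5.918 m³/s

5.92 m³/s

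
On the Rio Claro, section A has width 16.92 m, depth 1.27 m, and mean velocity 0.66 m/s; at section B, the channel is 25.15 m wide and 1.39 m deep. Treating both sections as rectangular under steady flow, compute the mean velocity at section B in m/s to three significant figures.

0.406 m/s

Q = A₁V₁ = (16.92×1.27) × 0.66 = 14.18 m³/s
A₂ = 25.15 × 1.39 = 34.96 m²
V₂ = Q/A₂ = 14.18/34.96 = 0.4057 m/s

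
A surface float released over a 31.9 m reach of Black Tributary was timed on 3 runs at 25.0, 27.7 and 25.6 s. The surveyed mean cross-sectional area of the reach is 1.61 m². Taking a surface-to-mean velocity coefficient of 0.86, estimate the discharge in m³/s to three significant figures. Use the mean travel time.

t̄ = (25.0 + 27.7 + 25.6) / 3 = 26.1 s
v_surface = L / t̄ = 31.9 / 26.1 = 1.222 m/s
v_mean = 0.86 × 1.222 = 1.051 m/s
Q = A × v_mean = 1.61 × 1.051 = 1.692 m³/s

1.69 m³/s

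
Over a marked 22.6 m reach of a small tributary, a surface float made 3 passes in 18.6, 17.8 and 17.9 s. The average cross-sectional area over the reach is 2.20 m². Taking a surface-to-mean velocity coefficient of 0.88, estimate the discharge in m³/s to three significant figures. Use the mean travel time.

t̄ = (18.6 + 17.8 + 17.9) / 3 = 18.1 s
v_surface = L / t̄ = 22.6 / 18.1 = 1.249 m/s
v_mean = 0.88 × 1.249 = 1.099 m/s
Q = A × v_mean = 2.20 × 1.099 = 2.417 m³/s

2.42 m³/s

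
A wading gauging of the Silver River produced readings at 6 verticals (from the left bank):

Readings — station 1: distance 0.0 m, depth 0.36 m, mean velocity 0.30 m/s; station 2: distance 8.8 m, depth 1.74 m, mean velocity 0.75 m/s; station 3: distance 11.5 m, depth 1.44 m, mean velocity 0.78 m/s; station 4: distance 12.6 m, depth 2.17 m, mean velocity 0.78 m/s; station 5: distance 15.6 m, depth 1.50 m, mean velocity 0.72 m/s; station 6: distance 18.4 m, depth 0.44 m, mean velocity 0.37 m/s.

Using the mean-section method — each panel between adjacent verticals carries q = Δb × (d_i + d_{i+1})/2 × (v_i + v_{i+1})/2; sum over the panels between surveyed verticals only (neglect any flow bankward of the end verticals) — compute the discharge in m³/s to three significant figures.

Panel 1-2: Δb = 8.8 m, d̄ = (0.36+1.74)/2 = 1.05, v̄ = (0.30+0.75)/2 = 0.525 → q = 8.8×1.05×0.525 = 4.851 m³/s
Panel 2-3: Δb = 2.7 m, d̄ = (1.74+1.44)/2 = 1.59, v̄ = (0.75+0.78)/2 = 0.765 → q = 2.7×1.59×0.765 = 3.284 m³/s
Panel 3-4: Δb = 1.1 m, d̄ = (1.44+2.17)/2 = 1.805, v̄ = (0.78+0.78)/2 = 0.78 → q = 1.1×1.805×0.78 = 1.549 m³/s
Panel 4-5: Δb = 3 m, d̄ = (2.17+1.50)/2 = 1.835, v̄ = (0.78+0.72)/2 = 0.75 → q = 3×1.835×0.75 = 4.129 m³/s
Panel 5-6: Δb = 2.8 m, d̄ = (1.50+0.44)/2 = 0.97, v̄ = (0.72+0.37)/2 = 0.545 → q = 2.8×0.97×0.545 = 1.480 m³/s
Q = Σ q = 15.29 m³/s

15.3 m³/s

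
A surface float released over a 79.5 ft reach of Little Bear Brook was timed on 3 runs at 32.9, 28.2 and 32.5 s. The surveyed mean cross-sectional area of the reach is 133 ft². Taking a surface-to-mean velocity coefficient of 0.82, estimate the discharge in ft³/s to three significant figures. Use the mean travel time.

t̄ = (32.9 + 28.2 + 32.5) / 3 = 31.2 s
v_surface = L / t̄ = 79.5 / 31.2 = 2.548 ft/s
v_mean = 0.82 × 2.548 = 2.089 ft/s
Q = A × v_mean = 133 × 2.089 = 277.9 ft³/s

278 ft³/s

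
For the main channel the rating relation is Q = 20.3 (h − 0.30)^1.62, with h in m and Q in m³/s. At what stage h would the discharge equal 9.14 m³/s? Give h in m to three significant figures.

h − h₀ = (Q/C)^(1/b) = (9.14/20.3)^(1/1.62) = 0.6111 m
h = 0.30 + 0.6111 = 0.9111 m

0.911 m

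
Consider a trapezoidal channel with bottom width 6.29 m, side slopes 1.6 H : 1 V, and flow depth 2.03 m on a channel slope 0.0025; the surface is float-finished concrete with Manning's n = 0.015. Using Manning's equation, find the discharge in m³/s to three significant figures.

A = (b + z·y)·y = (6.29 + 1.6×2.03)×2.03 = 19.36 m²
P = b + 2y√(1+z²) = 6.29 + 2×2.03×√(1+1.6²) = 13.95 m
R = A/P = 19.36/13.95 = 1.388 m
Q = (1/n)·A·R^(2/3)·S^(1/2) = (1/0.015) × 19.36 × 1.388^(2/3) × 0.0025^(1/2) = 80.31 m³/s

80.3 m³/s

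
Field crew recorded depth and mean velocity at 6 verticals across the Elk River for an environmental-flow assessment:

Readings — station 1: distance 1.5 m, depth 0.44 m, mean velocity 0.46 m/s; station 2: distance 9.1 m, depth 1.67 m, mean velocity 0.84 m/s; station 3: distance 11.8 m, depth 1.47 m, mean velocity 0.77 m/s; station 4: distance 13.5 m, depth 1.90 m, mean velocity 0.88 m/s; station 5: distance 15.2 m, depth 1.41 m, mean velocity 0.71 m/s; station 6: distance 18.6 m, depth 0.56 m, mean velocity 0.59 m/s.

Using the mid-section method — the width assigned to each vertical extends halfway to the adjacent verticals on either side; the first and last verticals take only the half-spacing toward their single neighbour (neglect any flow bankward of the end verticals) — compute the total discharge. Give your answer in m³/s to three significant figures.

16.4 m³/s

w_1 = (9.1 − 1.5)/2 = 3.8 m; q_1 = 0.46 × 0.44 × 3.8 = 0.7691 m³/s
w_2 = (11.8 − 1.5)/2 = 5.15 m; q_2 = 0.84 × 1.67 × 5.15 = 7.224 m³/s
w_3 = (13.5 − 9.1)/2 = 2.2 m; q_3 = 0.77 × 1.47 × 2.2 = 2.490 m³/s
w_4 = (15.2 − 11.8)/2 = 1.7 m; q_4 = 0.88 × 1.90 × 1.7 = 2.842 m³/s
w_5 = (18.6 − 13.5)/2 = 2.55 m; q_5 = 0.71 × 1.41 × 2.55 = 2.553 m³/s
w_6 = (18.6 − 15.2)/2 = 1.7 m; q_6 = 0.59 × 0.56 × 1.7 = 0.5617 m³/s
Q = Σ qᵢ = 16.44 m³/s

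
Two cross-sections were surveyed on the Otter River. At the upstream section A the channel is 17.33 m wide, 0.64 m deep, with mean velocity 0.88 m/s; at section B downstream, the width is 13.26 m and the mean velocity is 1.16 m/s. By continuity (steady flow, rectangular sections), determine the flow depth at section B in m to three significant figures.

Q = A₁V₁ = (17.33×0.64) × 0.88 = 9.760 m³/s
d₂ = Q/(b₂ V₂) = 9.760/(13.26×1.16) = 0.6345 m

0.635 m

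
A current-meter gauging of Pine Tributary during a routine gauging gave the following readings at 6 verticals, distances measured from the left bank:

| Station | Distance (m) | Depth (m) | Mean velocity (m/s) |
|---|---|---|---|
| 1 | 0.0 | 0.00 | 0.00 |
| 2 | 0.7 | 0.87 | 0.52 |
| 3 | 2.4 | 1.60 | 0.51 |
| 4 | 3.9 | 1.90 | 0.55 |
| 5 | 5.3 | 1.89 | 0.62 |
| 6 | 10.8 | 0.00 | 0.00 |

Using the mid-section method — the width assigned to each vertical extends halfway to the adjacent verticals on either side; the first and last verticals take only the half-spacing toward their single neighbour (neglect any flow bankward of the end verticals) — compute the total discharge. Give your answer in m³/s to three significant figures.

w_2 = (2.4 − 0.0)/2 = 1.2 m; q_2 = 0.52 × 0.87 × 1.2 = 0.5429 m³/s
w_3 = (3.9 − 0.7)/2 = 1.6 m; q_3 = 0.51 × 1.60 × 1.6 = 1.306 m³/s
w_4 = (5.3 − 2.4)/2 = 1.45 m; q_4 = 0.55 × 1.90 × 1.45 = 1.515 m³/s
w_5 = (10.8 − 3.9)/2 = 3.45 m; q_5 = 0.62 × 1.89 × 3.45 = 4.043 m³/s
Stations 1, 6 contribute zero (depth or velocity is 0).
Q = Σ qᵢ = 7.406 m³/s

7.41 m³/s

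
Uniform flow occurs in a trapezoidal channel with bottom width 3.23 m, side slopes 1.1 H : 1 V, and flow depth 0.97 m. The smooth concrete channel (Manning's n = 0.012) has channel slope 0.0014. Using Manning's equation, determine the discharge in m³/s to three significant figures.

10.1 m³/s

A = (b + z·y)·y = (3.23 + 1.1×0.97)×0.97 = 4.168 m²
P = b + 2y√(1+z²) = 3.23 + 2×0.97×√(1+1.1²) = 6.114 m
R = A/P = 4.168/6.114 = 0.6817 m
Q = (1/n)·A·R^(2/3)·S^(1/2) = (1/0.012) × 4.168 × 0.6817^(2/3) × 0.0014^(1/2) = 10.07 m³/s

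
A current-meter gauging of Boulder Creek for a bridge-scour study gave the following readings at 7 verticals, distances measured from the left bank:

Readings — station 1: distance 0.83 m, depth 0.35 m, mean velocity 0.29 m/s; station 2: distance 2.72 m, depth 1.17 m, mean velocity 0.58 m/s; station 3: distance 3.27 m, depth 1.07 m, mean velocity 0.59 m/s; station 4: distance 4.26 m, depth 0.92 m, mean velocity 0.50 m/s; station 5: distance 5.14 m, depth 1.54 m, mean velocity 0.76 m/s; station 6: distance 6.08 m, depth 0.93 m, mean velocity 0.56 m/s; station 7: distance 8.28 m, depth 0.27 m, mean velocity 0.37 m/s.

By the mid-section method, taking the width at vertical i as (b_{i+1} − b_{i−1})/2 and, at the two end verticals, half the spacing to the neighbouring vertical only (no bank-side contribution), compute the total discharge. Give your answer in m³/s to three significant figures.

w_1 = (2.72 − 0.83)/2 = 0.945 m; q_1 = 0.29 × 0.35 × 0.945 = 0.09592 m³/s
w_2 = (3.27 − 0.83)/2 = 1.22 m; q_2 = 0.58 × 1.17 × 1.22 = 0.8279 m³/s
w_3 = (4.26 − 2.72)/2 = 0.77 m; q_3 = 0.59 × 1.07 × 0.77 = 0.4861 m³/s
w_4 = (5.14 − 3.27)/2 = 0.935 m; q_4 = 0.50 × 0.92 × 0.935 = 0.4301 m³/s
w_5 = (6.08 − 4.26)/2 = 0.91 m; q_5 = 0.76 × 1.54 × 0.91 = 1.065 m³/s
w_6 = (8.28 − 5.14)/2 = 1.57 m; q_6 = 0.56 × 0.93 × 1.57 = 0.8177 m³/s
w_7 = (8.28 − 6.08)/2 = 1.1 m; q_7 = 0.37 × 0.27 × 1.1 = 0.1099 m³/s
Q = Σ qᵢ = 3.833 m³/s

3.83 m³/s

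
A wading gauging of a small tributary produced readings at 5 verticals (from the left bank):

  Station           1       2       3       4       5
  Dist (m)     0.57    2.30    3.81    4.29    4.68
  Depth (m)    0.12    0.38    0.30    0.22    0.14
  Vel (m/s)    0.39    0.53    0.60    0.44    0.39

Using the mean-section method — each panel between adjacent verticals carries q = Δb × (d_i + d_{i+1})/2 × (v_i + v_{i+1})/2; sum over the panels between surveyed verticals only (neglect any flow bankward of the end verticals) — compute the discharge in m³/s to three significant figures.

0.583 m³/s

Panel 1-2: Δb = 1.73 m, d̄ = (0.12+0.38)/2 = 0.25, v̄ = (0.39+0.53)/2 = 0.46 → q = 1.73×0.25×0.46 = 0.1990 m³/s
Panel 2-3: Δb = 1.51 m, d̄ = (0.38+0.30)/2 = 0.34, v̄ = (0.53+0.60)/2 = 0.565 → q = 1.51×0.34×0.565 = 0.2901 m³/s
Panel 3-4: Δb = 0.48 m, d̄ = (0.30+0.22)/2 = 0.26, v̄ = (0.60+0.44)/2 = 0.52 → q = 0.48×0.26×0.52 = 0.06490 m³/s
Panel 4-5: Δb = 0.39 m, d̄ = (0.22+0.14)/2 = 0.18, v̄ = (0.44+0.39)/2 = 0.415 → q = 0.39×0.18×0.415 = 0.02913 m³/s
Q = Σ q = 0.5831 m³/s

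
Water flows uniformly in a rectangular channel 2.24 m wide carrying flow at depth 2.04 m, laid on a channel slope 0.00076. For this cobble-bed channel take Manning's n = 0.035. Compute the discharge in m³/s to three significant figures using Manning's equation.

A = b·y = 2.24 × 2.04 = 4.570 m²
P = b + 2y = 2.24 + 2×2.04 = 6.320 m
R = A/P = 4.570/6.320 = 0.7230 m
Q = (1/n)·A·R^(2/3)·S^(1/2) = (1/0.035) × 4.570 × 0.7230^(2/3) × 0.00076^(1/2) = 2.900 m³/s

2.90 m³/s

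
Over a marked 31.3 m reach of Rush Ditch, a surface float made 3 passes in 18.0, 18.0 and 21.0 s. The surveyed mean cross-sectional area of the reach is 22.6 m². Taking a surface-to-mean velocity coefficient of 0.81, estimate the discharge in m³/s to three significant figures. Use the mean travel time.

t̄ = (18.0 + 18.0 + 21.0) / 3 = 19 s
v_surface = L / t̄ = 31.3 / 19 = 1.647 m/s
v_mean = 0.81 × 1.647 = 1.334 m/s
Q = A × v_mean = 22.6 × 1.334 = 30.16 m³/s

30.2 m³/s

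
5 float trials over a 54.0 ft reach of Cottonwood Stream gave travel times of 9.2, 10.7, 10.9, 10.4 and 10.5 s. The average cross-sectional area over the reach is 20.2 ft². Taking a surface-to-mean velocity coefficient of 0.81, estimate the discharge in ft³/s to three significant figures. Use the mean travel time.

t̄ = (9.2 + 10.7 + 10.9 + 10.4 + 10.5) / 5 = 10.34 s
v_surface = L / t̄ = 54.0 / 10.34 = 5.222 ft/s
v_mean = 0.81 × 5.222 = 4.230 ft/s
Q = A × v_mean = 20.2 × 4.230 = 85.45 ft³/s

85.4 ft³/s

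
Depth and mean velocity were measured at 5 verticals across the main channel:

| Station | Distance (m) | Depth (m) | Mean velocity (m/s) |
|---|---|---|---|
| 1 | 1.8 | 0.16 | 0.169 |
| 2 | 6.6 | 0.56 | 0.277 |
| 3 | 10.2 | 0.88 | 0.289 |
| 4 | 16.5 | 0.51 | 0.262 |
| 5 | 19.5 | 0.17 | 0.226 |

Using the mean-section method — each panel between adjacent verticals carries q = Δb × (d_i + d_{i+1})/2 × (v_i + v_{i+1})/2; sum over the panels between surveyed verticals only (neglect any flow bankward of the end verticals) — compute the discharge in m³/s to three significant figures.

Panel 1-2: Δb = 4.8 m, d̄ = (0.16+0.56)/2 = 0.36, v̄ = (0.169+0.277)/2 = 0.223 → q = 4.8×0.36×0.223 = 0.3853 m³/s
Panel 2-3: Δb = 3.6 m, d̄ = (0.56+0.88)/2 = 0.72, v̄ = (0.277+0.289)/2 = 0.283 → q = 3.6×0.72×0.283 = 0.7335 m³/s
Panel 3-4: Δb = 6.3 m, d̄ = (0.88+0.51)/2 = 0.695, v̄ = (0.289+0.262)/2 = 0.2755 → q = 6.3×0.695×0.2755 = 1.206 m³/s
Panel 4-5: Δb = 3 m, d̄ = (0.51+0.17)/2 = 0.34, v̄ = (0.262+0.226)/2 = 0.244 → q = 3×0.34×0.244 = 0.2489 m³/s
Q = Σ q = 2.574 m³/s

2.57 m³/s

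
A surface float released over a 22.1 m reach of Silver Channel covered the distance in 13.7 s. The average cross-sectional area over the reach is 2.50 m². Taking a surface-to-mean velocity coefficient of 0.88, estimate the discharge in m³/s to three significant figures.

v_surface = L / t̄ = 22.1 / 13.7 = 1.613 m/s
v_mean = 0.88 × 1.613 = 1.420 m/s
Q = A × v_mean = 2.50 × 1.420 = 3.549 m³/s

3.55 m³/s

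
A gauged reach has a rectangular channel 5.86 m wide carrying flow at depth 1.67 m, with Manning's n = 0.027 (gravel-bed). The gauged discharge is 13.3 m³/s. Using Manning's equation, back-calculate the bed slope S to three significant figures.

0.00124

A = b·y = 5.86 × 1.67 = 9.786 m²
P = b + 2y = 5.86 + 2×1.67 = 9.200 m
R = A/P = 9.786/9.200 = 1.064 m
S = (Q·n / (1·A·R^(2/3)))² = (13.3×0.027 / (1×9.786×1.042))² = 0.001240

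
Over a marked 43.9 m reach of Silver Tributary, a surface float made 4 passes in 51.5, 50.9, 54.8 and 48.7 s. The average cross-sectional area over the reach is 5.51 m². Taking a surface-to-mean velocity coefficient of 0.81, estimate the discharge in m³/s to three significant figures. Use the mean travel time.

t̄ = (51.5 + 50.9 + 54.8 + 48.7) / 4 = 51.475 s
v_surface = L / t̄ = 43.9 / 51.475 = 0.8528 m/s
v_mean = 0.81 × 0.8528 = 0.6908 m/s
Q = A × v_mean = 5.51 × 0.6908 = 3.806 m³/s

3.81 m³/s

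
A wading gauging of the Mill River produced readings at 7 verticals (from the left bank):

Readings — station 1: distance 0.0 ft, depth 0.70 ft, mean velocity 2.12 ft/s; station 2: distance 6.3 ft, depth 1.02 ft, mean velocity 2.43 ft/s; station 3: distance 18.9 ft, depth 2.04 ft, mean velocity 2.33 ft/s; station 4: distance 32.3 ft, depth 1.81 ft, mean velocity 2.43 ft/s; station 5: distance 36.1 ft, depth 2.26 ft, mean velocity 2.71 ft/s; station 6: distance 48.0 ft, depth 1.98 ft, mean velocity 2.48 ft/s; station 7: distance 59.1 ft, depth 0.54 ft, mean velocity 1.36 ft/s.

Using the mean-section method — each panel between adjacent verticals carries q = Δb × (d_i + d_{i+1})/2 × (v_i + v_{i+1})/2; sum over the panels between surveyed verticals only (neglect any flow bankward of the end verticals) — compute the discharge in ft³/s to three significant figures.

Panel 1-2: Δb = 6.3 ft, d̄ = (0.70+1.02)/2 = 0.86, v̄ = (2.12+2.43)/2 = 2.275 → q = 6.3×0.86×2.275 = 12.33 ft³/s
Panel 2-3: Δb = 12.6 ft, d̄ = (1.02+2.04)/2 = 1.53, v̄ = (2.43+2.33)/2 = 2.38 → q = 12.6×1.53×2.38 = 45.88 ft³/s
Panel 3-4: Δb = 13.4 ft, d̄ = (2.04+1.81)/2 = 1.925, v̄ = (2.33+2.43)/2 = 2.38 → q = 13.4×1.925×2.38 = 61.39 ft³/s
Panel 4-5: Δb = 3.8 ft, d̄ = (1.81+2.26)/2 = 2.035, v̄ = (2.43+2.71)/2 = 2.57 → q = 3.8×2.035×2.57 = 19.87 ft³/s
Panel 5-6: Δb = 11.9 ft, d̄ = (2.26+1.98)/2 = 2.12, v̄ = (2.71+2.48)/2 = 2.595 → q = 11.9×2.12×2.595 = 65.47 ft³/s
Panel 6-7: Δb = 11.1 ft, d̄ = (1.98+0.54)/2 = 1.26, v̄ = (2.48+1.36)/2 = 1.92 → q = 11.1×1.26×1.92 = 26.85 ft³/s
Q = Σ q = 231.8 ft³/s

232 ft³/s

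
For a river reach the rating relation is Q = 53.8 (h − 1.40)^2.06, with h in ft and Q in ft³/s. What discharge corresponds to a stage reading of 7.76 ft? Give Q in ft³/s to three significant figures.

Q = 53.8 × (7.76 − 1.40)^2.06 = 53.8 × 6.36^2.06 = 2432 ft³/s

2430 ft³/s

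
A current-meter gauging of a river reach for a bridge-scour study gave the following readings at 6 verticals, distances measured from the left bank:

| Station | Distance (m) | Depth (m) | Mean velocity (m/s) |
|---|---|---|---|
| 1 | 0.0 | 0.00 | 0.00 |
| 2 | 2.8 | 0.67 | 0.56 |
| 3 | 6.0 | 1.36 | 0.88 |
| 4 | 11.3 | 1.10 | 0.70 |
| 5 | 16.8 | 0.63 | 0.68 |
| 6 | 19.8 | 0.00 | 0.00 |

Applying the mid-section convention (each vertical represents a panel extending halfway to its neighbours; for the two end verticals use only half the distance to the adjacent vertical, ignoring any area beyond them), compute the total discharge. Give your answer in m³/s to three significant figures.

12.2 m³/s

w_2 = (6.0 − 0.0)/2 = 3 m; q_2 = 0.56 × 0.67 × 3 = 1.126 m³/s
w_3 = (11.3 − 2.8)/2 = 4.25 m; q_3 = 0.88 × 1.36 × 4.25 = 5.086 m³/s
w_4 = (16.8 − 6.0)/2 = 5.4 m; q_4 = 0.70 × 1.10 × 5.4 = 4.158 m³/s
w_5 = (19.8 − 11.3)/2 = 4.25 m; q_5 = 0.68 × 0.63 × 4.25 = 1.821 m³/s
Stations 1, 6 contribute zero (depth or velocity is 0).
Q = Σ qᵢ = 12.19 m³/s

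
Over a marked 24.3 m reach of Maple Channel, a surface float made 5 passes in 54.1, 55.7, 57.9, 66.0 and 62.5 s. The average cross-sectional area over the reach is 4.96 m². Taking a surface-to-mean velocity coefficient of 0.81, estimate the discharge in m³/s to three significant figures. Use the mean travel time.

t̄ = (54.1 + 55.7 + 57.9 + 66.0 + 62.5) / 5 = 59.24 s
v_surface = L / t̄ = 24.3 / 59.24 = 0.4102 m/s
v_mean = 0.81 × 0.4102 = 0.3323 m/s
Q = A × v_mean = 4.96 × 0.3323 = 1.648 m³/s

1.65 m³/s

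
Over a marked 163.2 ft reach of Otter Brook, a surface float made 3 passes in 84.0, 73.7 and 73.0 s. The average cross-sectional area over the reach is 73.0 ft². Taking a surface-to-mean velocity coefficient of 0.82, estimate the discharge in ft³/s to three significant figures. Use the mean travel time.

127 ft³/s

t̄ = (84.0 + 73.7 + 73.0) / 3 = 76.9 s
v_surface = L / t̄ = 163.2 / 76.9 = 2.122 ft/s
v_mean = 0.82 × 2.122 = 1.740 ft/s
Q = A × v_mean = 73.0 × 1.740 = 127.0 ft³/s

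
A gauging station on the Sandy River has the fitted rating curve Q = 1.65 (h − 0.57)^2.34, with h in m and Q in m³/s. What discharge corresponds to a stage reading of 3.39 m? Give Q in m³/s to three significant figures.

Q = 1.65 × (3.39 − 0.57)^2.34 = 1.65 × 2.82^2.34 = 18.67 m³/s

18.7 m³/s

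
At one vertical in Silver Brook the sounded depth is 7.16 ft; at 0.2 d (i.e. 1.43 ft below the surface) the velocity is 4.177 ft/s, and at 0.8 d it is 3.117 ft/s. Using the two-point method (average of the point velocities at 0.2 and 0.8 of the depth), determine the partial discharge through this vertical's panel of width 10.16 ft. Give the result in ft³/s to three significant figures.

265 ft³/s

v̄ = (4.177 + 3.117) / 2 = 3.647 ft/s
q = v̄ × d × w = 3.647 × 7.16 × 10.16 = 265.3 ft³/s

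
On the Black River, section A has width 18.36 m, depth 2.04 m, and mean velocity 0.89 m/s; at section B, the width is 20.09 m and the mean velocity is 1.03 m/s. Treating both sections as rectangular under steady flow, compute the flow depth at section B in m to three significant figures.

1.61 m

Q = A₁V₁ = (18.36×2.04) × 0.89 = 33.33 m³/s
d₂ = Q/(b₂ V₂) = 33.33/(20.09×1.03) = 1.611 m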